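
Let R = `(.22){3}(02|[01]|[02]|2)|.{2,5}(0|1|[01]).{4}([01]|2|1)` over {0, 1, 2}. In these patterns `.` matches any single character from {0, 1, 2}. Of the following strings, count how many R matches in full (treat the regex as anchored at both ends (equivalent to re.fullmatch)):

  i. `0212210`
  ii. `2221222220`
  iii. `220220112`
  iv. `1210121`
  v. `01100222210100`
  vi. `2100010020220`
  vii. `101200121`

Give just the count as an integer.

1

i → no match
ii → match
iii → no match
iv → no match
v → no match
vi → no match
vii → no match
Total matched: 1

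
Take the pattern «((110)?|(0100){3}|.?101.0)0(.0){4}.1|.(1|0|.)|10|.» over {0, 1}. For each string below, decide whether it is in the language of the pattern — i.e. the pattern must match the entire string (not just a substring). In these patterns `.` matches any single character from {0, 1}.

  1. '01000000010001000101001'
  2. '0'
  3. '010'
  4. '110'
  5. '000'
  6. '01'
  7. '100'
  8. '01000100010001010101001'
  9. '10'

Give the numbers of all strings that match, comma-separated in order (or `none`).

1 → no match
2. '0' → match
3. '010' → no match
4. '110' → no match
5. '000' → no match
6. '01' → match
7. '100' → no match
8 → match
9. '10' → match

2, 6, 8, 9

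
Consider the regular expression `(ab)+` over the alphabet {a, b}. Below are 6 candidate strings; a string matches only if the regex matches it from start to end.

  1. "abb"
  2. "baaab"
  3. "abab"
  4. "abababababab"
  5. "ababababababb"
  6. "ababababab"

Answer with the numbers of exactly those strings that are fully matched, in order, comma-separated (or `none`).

1 → no match — must end with "ab"
2 → no match — must start with "ab"
3 → match
4 → match
5 → no match — must end with "ab"
6 → match

3, 4, 6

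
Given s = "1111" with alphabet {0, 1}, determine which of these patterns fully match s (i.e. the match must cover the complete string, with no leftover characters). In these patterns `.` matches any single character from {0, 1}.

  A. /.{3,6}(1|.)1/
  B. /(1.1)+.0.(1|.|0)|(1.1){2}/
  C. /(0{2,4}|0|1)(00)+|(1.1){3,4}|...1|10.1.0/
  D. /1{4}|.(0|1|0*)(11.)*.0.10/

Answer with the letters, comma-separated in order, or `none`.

A → no match
B → no match
C → match
D → match

C, D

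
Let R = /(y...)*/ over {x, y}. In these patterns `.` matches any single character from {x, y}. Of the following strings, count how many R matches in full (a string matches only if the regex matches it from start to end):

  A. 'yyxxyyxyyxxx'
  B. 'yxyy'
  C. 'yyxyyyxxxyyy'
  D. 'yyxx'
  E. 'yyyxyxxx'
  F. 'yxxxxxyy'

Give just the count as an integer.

A → match
B → match
C → no match
D → match
E → match
F → no match
Total matched: 4

4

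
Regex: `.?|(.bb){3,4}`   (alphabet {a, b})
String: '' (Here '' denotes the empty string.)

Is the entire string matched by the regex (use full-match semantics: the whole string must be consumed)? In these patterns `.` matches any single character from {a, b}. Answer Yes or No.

Yes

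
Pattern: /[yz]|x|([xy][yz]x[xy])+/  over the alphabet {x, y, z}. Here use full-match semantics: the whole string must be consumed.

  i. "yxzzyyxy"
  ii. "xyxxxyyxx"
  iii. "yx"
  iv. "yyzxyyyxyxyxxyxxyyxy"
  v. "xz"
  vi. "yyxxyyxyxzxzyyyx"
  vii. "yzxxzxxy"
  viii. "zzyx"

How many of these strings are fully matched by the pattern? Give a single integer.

0

i. "yxzzyyxy" → no match
ii. "xyxxxyyxx" → no match
iii. "yx" → no match
iv → no match
v. "xz" → no match
vi → no match
vii. "yzxxzxxy" → no match
viii. "zzyx" → no match
Total matched: 0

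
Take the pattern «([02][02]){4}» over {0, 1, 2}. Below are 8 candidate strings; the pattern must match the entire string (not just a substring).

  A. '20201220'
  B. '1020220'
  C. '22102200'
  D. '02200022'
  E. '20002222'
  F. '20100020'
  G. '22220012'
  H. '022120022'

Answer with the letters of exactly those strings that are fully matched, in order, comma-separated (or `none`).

A. '20201220' → no match
B. '1020220' → no match
C. '22102200' → no match
D. '02200022' → match
E. '20002222' → match
F. '20100020' → no match
G. '22220012' → no match
H. '022120022' → no match

D, E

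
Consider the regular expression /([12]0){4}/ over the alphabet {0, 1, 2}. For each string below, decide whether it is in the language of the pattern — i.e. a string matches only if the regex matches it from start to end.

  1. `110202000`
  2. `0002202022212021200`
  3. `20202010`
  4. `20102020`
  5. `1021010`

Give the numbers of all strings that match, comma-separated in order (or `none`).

3, 4

1 → no match
2 → no match
3 → match
4 → match
5 → no match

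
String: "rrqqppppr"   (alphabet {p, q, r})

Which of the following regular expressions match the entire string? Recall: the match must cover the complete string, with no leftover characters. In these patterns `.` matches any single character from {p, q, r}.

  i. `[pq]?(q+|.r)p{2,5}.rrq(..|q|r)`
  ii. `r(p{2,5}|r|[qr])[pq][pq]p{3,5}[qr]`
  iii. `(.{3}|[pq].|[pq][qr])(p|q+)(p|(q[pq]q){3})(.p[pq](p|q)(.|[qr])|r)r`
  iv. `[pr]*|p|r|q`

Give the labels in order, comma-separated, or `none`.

i → no match
ii → match
iii → no match
iv → no match

ii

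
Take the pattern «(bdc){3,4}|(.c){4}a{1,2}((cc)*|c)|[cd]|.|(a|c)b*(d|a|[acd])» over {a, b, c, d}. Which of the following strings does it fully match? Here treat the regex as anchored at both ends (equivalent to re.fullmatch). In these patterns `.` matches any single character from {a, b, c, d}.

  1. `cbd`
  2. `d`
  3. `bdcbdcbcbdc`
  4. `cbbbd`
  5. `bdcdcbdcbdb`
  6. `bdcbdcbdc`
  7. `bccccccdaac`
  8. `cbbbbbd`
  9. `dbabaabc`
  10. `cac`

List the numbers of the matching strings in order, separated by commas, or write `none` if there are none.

1. `cbd` → match
2. `d` → match
3. `bdcbdcbcbdc` → no match
4. `cbbbd` → match
5. `bdcdcbdcbdb` → no match
6. `bdcbdcbdc` → match
7. `bccccccdaac` → no match
8. `cbbbbbd` → match
9. `dbabaabc` → no match
10. `cac` → no match

1, 2, 4, 6, 8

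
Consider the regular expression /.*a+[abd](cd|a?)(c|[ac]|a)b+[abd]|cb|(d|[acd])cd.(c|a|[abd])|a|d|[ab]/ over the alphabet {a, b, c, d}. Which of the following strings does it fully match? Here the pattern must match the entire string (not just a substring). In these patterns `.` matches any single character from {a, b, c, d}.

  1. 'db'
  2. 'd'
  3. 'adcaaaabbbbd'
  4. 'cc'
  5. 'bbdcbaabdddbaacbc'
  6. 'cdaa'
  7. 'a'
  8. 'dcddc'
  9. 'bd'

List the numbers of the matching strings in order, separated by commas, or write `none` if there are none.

2, 3, 7, 8

1 → no match
2 → match
3 → match
4 → no match
5 → no match
6 → no match
7 → match
8 → match
9 → no match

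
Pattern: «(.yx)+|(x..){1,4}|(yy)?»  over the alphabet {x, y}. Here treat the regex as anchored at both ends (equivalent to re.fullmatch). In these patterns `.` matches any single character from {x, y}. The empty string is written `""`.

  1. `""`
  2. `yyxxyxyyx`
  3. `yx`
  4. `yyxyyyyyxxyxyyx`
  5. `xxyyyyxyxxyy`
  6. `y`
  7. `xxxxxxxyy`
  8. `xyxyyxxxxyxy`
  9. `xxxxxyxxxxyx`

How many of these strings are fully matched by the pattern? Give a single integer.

4

1. `""` → match
2. `yyxxyxyyx` → match
3. `yx` → no match
4 → no match
5. `xxyyyyxyxxyy` → no match
6. `y` → no match
7. `xxxxxxxyy` → match
8. `xyxyyxxxxyxy` → no match
9. `xxxxxyxxxxyx` → match
Total matched: 4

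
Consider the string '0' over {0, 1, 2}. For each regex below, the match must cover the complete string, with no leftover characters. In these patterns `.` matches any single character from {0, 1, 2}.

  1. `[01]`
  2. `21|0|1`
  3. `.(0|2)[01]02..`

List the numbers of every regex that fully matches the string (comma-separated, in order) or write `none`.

1, 2

1 → match
2 → match
3 → no match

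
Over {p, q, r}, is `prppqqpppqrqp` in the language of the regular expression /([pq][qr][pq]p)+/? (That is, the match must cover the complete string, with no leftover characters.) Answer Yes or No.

No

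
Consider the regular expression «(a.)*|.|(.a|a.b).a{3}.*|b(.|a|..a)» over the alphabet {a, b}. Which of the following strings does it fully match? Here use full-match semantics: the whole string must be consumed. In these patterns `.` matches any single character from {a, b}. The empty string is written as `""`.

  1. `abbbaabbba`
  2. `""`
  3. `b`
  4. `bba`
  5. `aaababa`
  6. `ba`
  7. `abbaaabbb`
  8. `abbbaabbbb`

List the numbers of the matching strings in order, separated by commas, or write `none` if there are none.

2, 3, 6

1. `abbbaabbba` → no match
2. `""` → match
3. `b` → match
4. `bba` → no match
5. `aaababa` → no match
6. `ba` → match
7. `abbaaabbb` → no match
8. `abbbaabbbb` → no match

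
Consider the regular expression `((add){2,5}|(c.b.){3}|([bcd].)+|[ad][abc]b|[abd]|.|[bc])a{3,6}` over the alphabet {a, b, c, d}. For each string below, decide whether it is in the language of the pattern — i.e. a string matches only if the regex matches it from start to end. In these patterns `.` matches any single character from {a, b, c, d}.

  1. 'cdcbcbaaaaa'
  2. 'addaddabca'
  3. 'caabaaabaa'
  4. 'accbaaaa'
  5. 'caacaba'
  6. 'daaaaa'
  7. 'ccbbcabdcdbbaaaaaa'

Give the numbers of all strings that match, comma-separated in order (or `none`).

1 → match
2 → no match
3 → no match
4 → no match
5 → no match
6 → match
7 → match

1, 6, 7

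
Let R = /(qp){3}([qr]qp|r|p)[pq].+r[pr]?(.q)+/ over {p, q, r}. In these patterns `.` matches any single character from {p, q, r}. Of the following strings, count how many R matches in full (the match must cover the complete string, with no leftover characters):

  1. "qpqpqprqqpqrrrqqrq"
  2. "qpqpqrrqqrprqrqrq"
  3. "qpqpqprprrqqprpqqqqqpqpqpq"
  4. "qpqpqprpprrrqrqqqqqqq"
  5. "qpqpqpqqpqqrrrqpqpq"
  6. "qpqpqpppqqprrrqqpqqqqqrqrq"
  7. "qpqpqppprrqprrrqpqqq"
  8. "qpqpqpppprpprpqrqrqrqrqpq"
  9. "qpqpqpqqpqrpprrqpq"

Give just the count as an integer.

1 → match
2 → no match
3 → match
4 → match
5 → match
6 → match
7 → match
8 → match
9 → match
Total matched: 8

8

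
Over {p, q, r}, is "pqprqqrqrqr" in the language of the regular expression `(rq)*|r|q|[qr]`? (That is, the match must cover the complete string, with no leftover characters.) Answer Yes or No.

No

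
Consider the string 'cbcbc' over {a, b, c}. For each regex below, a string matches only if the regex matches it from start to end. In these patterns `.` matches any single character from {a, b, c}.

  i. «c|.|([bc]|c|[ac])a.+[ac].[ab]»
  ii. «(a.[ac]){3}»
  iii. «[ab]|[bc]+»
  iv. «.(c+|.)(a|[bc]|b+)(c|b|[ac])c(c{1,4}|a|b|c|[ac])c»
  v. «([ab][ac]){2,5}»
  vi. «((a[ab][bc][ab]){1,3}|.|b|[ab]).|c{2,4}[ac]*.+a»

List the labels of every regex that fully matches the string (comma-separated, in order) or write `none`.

iii

i → no match
ii → no match — must start with 'a'
iii → match
iv → no match
v → no match
vi → no match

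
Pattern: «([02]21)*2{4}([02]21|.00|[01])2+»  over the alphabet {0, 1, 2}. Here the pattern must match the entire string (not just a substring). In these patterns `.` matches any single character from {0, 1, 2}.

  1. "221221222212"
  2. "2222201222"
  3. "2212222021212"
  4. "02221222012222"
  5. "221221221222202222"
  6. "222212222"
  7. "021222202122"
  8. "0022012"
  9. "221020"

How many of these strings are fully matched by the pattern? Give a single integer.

1 → match
2 → no match
3 → no match
4 → no match
5 → match
6 → match
7 → match
8 → no match
9 → no match — must end with "2"
Total matched: 4

4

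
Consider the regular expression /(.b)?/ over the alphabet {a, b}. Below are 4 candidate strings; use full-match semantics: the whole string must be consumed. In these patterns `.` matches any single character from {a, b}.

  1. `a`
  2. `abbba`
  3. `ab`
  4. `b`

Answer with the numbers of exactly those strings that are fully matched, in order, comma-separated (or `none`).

3

1 → no match
2 → no match
3 → match
4 → no match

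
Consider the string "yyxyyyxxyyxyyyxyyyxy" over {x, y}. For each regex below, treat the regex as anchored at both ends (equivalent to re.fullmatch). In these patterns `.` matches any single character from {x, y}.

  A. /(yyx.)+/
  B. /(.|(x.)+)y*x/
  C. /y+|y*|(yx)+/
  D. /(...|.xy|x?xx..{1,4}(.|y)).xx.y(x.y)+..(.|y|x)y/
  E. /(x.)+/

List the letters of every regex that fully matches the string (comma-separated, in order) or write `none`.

A

A → match
B → no match — must end with "x"
C → no match
D → no match
E → no match — must start with "x"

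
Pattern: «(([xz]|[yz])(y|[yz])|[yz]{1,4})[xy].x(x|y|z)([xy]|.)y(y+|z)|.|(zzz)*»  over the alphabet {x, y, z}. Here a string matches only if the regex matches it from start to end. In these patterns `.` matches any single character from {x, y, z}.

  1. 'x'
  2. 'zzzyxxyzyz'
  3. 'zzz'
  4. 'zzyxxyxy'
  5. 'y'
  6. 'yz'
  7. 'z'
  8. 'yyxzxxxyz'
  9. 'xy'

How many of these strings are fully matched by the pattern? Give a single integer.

6

1 → match
2 → match
3 → match
4 → no match
5 → match
6 → no match
7 → match
8 → match
9 → no match
Total matched: 6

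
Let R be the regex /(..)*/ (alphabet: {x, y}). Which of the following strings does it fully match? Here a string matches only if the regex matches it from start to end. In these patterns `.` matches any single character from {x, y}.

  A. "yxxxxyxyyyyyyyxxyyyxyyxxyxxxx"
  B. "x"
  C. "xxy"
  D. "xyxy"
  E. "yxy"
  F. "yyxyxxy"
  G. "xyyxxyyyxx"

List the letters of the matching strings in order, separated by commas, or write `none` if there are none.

A → no match
B → no match
C → no match
D → match
E → no match
F → no match
G → match

D, G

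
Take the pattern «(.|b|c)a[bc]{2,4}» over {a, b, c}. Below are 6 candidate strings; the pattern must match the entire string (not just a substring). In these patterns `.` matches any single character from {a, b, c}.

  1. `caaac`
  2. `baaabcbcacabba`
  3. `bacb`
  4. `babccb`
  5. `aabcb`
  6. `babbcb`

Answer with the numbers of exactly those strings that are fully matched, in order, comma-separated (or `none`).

3, 4, 5, 6

1 → no match
2 → no match
3 → match
4 → match
5 → match
6 → match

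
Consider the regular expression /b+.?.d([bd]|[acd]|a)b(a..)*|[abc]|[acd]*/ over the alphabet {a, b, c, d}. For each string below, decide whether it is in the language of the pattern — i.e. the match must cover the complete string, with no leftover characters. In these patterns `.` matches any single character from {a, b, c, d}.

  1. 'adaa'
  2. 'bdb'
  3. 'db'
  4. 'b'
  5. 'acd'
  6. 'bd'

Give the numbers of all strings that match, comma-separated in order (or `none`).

1, 4, 5

1 → match
2 → no match
3 → no match
4 → match
5 → match
6 → no match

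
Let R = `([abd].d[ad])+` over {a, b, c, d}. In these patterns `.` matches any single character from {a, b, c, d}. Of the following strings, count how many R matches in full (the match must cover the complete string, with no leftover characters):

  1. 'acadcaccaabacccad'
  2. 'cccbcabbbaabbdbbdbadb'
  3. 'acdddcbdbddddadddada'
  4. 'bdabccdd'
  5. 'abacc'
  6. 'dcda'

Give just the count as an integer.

1 → no match
2 → no match
3 → no match
4. 'bdabccdd' → no match
5. 'abacc' → no match
6. 'dcda' → match
Total matched: 1

1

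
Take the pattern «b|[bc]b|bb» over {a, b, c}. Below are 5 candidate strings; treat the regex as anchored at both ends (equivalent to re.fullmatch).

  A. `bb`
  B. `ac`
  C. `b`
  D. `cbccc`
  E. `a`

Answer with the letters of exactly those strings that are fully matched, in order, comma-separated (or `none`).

A. `bb` → match
B. `ac` → no match
C. `b` → match
D. `cbccc` → no match
E. `a` → no match

A, C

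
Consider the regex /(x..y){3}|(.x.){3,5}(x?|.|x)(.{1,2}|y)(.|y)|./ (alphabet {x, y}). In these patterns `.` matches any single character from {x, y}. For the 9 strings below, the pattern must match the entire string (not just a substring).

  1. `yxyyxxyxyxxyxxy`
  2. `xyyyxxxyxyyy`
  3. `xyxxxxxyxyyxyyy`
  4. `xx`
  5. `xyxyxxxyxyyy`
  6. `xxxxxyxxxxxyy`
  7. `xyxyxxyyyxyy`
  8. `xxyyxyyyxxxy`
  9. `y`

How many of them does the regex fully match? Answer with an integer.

1 → match
2. `xyyyxxxyxyyy` → match
3 → no match
4. `xx` → no match
5. `xyxyxxxyxyyy` → match
6 → match
7. `xyxyxxyyyxyy` → no match
8. `xxyyxyyyxxxy` → match
9. `y` → match
Total matched: 6

6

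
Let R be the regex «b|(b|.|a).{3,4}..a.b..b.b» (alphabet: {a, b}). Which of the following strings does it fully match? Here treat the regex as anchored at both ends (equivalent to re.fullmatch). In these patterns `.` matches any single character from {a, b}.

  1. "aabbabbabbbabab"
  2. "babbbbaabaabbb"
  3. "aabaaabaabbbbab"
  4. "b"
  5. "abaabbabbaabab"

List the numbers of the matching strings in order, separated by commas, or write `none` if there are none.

1 → match
2 → match
3 → match
4 → match
5 → match

1, 2, 3, 4, 5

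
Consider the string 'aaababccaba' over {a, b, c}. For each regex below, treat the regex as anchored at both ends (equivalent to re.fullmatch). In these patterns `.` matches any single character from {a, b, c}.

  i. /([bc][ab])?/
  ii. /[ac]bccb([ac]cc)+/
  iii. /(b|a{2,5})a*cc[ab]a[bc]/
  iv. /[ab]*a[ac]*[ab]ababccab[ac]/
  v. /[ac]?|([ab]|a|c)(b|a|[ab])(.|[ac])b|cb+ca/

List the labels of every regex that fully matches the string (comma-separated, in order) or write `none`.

i → no match
ii → no match — must end with 'cc'
iii → no match
iv → match
v → no match

iv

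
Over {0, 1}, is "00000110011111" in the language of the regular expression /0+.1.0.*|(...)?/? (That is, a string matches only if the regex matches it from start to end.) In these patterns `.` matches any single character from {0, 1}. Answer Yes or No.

Yes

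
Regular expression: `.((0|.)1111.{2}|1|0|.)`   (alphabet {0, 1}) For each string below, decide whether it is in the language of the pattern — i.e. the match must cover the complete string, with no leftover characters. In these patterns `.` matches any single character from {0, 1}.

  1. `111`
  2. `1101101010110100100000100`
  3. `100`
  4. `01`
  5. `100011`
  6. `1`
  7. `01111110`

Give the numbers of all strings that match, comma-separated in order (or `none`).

1 → no match
2 → no match
3 → no match
4 → match
5 → no match
6 → no match
7 → match

4, 7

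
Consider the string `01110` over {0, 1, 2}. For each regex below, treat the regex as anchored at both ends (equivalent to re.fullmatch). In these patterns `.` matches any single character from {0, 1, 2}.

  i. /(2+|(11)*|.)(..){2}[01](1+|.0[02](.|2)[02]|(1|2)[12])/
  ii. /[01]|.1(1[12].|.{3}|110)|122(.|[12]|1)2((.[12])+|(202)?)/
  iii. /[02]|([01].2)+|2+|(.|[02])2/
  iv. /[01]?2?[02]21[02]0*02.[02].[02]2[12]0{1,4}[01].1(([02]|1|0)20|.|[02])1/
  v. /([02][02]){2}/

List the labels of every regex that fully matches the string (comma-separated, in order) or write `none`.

ii

i → no match
ii → match
iii → no match
iv → no match — must end with `1`
v → no match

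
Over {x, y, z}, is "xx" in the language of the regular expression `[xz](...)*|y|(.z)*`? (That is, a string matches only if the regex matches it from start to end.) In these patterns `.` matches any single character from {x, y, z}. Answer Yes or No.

No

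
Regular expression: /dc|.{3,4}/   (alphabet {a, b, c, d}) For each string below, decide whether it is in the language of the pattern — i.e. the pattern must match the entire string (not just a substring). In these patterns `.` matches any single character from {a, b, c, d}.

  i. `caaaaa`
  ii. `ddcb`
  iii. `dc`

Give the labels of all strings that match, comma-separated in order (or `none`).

i → no match
ii → match
iii → match

ii, iii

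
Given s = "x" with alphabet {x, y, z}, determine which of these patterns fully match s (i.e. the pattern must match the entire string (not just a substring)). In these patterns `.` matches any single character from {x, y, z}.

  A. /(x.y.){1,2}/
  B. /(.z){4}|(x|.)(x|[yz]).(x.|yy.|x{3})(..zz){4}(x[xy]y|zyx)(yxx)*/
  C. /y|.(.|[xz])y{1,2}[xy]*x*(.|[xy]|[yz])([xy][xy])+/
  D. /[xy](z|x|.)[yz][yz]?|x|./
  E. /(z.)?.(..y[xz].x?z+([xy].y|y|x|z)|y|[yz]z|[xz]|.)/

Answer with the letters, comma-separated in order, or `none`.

A → no match
B → no match
C → no match
D → match
E → no match

D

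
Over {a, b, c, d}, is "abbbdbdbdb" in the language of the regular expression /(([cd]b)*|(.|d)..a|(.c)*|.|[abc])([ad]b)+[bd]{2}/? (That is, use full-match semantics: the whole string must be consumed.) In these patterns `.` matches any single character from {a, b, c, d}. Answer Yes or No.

No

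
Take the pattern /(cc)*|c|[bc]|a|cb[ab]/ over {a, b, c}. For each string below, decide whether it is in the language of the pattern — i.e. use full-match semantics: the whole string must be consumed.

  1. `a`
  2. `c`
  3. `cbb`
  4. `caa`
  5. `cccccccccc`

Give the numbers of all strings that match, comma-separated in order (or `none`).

1 → match
2 → match
3 → match
4 → no match
5 → match

1, 2, 3, 5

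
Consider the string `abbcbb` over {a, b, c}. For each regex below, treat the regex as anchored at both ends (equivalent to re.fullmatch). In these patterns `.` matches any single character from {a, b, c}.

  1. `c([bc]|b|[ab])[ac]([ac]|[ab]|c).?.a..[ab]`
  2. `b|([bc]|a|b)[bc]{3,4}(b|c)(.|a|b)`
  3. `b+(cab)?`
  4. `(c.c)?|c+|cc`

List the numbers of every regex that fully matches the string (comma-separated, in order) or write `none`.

1 → no match — must start with `c`
2 → match
3 → no match — must start with `b`
4 → no match

2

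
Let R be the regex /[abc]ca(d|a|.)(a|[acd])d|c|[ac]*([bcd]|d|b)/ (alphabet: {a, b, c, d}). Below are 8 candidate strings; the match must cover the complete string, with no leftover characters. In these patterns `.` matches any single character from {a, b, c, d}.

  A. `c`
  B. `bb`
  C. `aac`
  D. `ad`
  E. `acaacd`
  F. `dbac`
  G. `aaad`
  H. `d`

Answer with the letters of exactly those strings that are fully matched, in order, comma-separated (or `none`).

A. `c` → match
B. `bb` → no match
C. `aac` → match
D. `ad` → match
E. `acaacd` → match
F. `dbac` → no match
G. `aaad` → match
H. `d` → match

A, C, D, E, G, H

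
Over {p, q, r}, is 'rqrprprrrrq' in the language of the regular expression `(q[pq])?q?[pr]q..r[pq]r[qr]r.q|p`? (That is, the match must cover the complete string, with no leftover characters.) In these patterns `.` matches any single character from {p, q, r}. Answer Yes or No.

Yes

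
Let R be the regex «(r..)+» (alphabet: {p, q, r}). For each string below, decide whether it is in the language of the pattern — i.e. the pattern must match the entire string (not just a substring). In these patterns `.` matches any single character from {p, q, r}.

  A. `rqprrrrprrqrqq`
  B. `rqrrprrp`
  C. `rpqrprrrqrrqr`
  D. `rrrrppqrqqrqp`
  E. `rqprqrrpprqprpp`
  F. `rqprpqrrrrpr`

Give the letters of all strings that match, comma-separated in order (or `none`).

A → no match
B → no match
C → no match
D → no match
E → match
F → match

E, F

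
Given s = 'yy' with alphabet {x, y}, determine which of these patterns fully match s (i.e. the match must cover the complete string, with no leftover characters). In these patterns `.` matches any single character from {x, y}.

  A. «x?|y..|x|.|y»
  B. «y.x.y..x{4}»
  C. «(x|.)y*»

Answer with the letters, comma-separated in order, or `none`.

C

A → no match
B → no match — must end with 'x'
C → match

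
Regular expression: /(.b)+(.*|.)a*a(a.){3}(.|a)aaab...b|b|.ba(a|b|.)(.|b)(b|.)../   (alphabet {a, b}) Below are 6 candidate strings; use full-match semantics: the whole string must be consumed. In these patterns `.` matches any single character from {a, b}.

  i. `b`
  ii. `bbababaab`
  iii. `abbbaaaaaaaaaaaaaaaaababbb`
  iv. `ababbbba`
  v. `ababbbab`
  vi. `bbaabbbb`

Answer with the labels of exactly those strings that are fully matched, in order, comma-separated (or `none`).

i, iii, iv, v, vi

i → match
ii → no match
iii → match
iv → match
v → match
vi → match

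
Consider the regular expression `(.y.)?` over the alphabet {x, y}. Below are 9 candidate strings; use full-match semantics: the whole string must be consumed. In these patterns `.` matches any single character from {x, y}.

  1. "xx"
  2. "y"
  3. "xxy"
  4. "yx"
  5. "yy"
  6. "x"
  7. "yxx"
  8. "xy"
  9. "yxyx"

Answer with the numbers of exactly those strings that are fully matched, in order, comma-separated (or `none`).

1 → no match
2 → no match
3 → no match
4 → no match
5 → no match
6 → no match
7 → no match
8 → no match
9 → no match

none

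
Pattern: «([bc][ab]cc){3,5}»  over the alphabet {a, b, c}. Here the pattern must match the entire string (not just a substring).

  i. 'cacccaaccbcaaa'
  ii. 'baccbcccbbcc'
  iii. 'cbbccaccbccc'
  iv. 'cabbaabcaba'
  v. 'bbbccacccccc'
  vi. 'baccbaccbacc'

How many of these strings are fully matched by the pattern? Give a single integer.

1

i → no match — must end with 'cc'
ii → no match
iii → no match
iv → no match — must end with 'cc'
v → no match
vi → match
Total matched: 1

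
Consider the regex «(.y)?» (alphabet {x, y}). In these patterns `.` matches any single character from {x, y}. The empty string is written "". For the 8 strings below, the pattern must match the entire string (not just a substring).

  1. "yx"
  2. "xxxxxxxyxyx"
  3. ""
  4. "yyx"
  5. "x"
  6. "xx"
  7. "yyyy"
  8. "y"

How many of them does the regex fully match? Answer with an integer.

1 → no match
2 → no match
3 → match
4 → no match
5 → no match
6 → no match
7 → no match
8 → no match
Total matched: 1

1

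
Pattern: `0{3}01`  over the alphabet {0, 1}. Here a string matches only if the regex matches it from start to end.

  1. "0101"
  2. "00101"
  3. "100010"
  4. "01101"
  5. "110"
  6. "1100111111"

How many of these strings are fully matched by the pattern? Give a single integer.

1. "0101" → no match — must end with "001"
2. "00101" → no match — must end with "001"
3. "100010" → no match — must start with "0"
4. "01101" → no match — must end with "001"
5. "110" → no match — must start with "0"
6. "1100111111" → no match — must start with "0"
Total matched: 0

0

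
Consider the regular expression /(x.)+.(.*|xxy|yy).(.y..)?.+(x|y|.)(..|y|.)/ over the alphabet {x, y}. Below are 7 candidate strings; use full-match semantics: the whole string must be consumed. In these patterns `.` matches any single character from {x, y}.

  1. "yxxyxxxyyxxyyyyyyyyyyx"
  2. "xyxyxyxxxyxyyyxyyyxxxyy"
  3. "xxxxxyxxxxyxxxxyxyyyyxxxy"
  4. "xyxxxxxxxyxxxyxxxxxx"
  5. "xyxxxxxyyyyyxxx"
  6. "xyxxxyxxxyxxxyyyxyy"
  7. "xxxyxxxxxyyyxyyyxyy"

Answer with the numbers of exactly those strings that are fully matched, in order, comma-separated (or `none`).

2, 3, 4, 5, 6, 7

1 → no match — must start with "x"
2 → match
3 → match
4 → match
5 → match
6 → match
7 → match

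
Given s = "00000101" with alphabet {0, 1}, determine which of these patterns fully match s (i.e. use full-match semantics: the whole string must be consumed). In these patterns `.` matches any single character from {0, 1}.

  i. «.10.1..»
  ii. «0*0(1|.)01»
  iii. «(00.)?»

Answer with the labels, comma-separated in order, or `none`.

i → no match
ii → match
iii → no match

ii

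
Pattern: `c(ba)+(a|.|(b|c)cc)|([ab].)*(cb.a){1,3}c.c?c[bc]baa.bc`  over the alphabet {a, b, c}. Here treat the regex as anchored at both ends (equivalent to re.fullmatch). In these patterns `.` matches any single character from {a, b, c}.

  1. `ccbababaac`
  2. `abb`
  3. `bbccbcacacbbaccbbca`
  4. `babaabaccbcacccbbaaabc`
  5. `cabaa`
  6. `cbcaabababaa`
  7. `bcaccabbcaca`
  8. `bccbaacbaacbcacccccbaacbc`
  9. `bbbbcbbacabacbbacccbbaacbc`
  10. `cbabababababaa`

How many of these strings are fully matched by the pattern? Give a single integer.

1. `ccbababaac` → no match
2. `abb` → no match
3 → no match
4 → match
5. `cabaa` → no match
6. `cbcaabababaa` → no match
7. `bcaccabbcaca` → no match
8 → match
9 → no match
10 → match
Total matched: 3

3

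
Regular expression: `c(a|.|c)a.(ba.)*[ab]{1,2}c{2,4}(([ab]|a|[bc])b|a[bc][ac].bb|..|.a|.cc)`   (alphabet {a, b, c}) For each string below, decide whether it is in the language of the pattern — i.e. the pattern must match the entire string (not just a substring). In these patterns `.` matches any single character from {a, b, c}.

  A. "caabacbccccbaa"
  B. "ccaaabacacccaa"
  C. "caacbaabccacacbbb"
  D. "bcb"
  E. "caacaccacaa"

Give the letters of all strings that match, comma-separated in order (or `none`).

A → no match
B → no match
C → no match
D → no match — must start with "c"
E → no match

none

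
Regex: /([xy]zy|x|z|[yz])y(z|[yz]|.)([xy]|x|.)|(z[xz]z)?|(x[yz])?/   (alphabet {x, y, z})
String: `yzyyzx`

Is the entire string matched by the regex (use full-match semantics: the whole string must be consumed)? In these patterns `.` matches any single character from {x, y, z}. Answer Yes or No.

Yes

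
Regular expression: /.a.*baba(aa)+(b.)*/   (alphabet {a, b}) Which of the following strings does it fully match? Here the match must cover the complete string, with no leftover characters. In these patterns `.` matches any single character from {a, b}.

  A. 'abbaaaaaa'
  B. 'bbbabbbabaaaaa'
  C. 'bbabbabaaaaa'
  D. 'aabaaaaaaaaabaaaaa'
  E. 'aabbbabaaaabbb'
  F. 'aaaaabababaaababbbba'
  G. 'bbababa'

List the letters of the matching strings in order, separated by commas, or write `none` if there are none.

none

A → no match
B → no match
C → no match
D → no match
E → no match
F → no match
G → no match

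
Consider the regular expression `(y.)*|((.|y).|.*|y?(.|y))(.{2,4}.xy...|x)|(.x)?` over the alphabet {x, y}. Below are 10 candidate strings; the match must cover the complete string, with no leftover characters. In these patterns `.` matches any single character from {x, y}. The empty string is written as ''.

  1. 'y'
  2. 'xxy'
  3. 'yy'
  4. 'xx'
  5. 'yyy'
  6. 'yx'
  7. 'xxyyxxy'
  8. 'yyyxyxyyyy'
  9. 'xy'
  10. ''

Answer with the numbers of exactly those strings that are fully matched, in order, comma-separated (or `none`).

3, 4, 6, 8, 10

1. 'y' → no match
2. 'xxy' → no match
3. 'yy' → match
4. 'xx' → match
5. 'yyy' → no match
6. 'yx' → match
7. 'xxyyxxy' → no match
8. 'yyyxyxyyyy' → match
9. 'xy' → no match
10. '' → match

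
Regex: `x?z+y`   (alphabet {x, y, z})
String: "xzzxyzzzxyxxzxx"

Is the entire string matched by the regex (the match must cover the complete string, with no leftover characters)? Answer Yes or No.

Every match must end with "zy", but "xzzxyzzzxyxxzxx" does not.

No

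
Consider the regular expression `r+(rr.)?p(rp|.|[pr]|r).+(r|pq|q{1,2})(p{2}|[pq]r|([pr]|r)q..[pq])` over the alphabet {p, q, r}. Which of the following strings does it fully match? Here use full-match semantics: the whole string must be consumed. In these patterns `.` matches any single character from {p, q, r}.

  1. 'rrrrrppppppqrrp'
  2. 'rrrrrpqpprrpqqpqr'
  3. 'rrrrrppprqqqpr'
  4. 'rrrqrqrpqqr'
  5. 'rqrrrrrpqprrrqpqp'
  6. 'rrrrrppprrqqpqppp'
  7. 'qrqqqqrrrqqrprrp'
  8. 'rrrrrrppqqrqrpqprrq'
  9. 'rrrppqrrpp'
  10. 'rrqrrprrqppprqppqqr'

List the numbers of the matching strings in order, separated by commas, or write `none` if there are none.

1 → no match
2 → no match
3 → match
4. 'rrrqrqrpqqr' → no match
5 → no match
6 → match
7 → no match — must start with 'r'
8 → no match
9. 'rrrppqrrpp' → match
10 → no match

3, 6, 9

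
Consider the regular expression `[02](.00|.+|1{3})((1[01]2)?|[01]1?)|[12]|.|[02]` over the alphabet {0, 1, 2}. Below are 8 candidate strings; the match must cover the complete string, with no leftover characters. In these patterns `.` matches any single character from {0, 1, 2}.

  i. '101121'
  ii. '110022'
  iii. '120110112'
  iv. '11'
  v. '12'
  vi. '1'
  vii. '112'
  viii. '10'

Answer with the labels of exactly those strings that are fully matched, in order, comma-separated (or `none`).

vi

i → no match
ii → no match
iii → no match
iv → no match
v → no match
vi → match
vii → no match
viii → no match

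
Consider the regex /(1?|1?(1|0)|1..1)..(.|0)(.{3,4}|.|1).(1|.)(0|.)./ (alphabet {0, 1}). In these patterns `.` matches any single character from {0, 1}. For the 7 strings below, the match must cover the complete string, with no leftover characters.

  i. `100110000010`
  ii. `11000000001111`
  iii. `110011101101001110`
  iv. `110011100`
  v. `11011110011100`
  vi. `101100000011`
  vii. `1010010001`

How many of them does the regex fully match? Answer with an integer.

i. `100110000010` → match
ii → no match
iii → no match
iv. `110011100` → match
v → match
vi. `101100000011` → match
vii. `1010010001` → match
Total matched: 5

5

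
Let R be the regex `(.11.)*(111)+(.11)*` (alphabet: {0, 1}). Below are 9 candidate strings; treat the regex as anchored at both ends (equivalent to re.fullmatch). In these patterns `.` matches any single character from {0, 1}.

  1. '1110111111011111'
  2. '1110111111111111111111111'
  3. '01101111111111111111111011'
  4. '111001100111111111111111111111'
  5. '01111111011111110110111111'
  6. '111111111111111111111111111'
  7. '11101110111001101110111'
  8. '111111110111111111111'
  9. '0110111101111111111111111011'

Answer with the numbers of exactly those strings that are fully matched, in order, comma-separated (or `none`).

1 → match
2 → match
3 → match
4 → match
5 → match
6 → match
7 → match
8 → match
9 → match

1, 2, 3, 4, 5, 6, 7, 8, 9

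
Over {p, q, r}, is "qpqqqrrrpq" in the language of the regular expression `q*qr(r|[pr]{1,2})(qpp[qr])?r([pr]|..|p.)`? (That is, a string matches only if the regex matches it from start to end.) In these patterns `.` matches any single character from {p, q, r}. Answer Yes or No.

No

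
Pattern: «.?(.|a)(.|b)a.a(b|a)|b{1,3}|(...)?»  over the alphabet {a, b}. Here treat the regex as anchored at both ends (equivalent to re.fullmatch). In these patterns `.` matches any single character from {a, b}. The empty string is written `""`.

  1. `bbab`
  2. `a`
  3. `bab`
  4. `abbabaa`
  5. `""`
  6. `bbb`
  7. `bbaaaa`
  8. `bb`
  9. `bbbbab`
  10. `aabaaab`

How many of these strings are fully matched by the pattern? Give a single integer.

1 → no match
2 → no match
3 → match
4 → match
5 → match
6 → match
7 → match
8 → match
9 → no match
10 → match
Total matched: 7

7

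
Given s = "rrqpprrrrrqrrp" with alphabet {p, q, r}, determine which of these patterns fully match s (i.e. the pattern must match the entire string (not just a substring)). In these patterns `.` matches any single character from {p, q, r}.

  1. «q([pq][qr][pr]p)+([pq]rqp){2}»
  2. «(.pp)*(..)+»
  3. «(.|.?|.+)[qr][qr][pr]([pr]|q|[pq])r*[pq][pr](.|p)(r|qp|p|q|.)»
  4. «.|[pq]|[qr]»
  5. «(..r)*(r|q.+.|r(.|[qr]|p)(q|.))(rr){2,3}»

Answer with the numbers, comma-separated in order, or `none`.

2, 3

1 → no match — must start with "q"
2 → match
3 → match
4 → no match
5 → no match — must end with "rr"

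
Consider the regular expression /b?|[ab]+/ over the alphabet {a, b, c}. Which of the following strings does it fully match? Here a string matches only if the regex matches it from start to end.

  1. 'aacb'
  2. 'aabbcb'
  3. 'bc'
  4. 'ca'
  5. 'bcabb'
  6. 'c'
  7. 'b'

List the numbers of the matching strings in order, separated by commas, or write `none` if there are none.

7

1 → no match
2 → no match
3 → no match
4 → no match
5 → no match
6 → no match
7 → match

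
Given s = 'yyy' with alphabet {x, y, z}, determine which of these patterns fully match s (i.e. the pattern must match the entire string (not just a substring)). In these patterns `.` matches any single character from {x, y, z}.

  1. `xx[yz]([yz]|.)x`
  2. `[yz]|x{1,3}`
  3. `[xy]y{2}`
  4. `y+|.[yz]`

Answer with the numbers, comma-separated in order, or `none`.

3, 4

1 → no match — must start with 'xx'
2 → no match
3 → match
4 → match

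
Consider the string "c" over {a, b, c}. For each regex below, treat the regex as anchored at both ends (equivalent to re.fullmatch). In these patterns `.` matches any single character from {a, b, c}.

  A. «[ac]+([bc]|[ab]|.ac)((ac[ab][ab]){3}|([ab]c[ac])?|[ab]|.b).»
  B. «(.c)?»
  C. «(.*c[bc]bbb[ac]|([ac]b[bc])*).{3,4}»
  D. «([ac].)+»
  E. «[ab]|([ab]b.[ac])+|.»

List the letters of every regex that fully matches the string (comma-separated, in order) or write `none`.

A → no match
B → no match
C → no match
D → no match
E → match

E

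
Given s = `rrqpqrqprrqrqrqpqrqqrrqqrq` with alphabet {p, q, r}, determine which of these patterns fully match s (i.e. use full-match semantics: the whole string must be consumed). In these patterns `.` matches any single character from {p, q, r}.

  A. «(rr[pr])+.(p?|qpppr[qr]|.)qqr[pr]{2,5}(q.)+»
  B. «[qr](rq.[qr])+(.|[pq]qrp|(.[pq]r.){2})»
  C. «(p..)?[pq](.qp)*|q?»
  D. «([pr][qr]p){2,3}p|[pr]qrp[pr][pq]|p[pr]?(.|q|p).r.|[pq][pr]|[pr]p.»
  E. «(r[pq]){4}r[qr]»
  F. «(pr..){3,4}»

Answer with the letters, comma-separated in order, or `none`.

B

A → no match
B → match
C → no match
D → no match
E → no match
F → no match — must start with `pr`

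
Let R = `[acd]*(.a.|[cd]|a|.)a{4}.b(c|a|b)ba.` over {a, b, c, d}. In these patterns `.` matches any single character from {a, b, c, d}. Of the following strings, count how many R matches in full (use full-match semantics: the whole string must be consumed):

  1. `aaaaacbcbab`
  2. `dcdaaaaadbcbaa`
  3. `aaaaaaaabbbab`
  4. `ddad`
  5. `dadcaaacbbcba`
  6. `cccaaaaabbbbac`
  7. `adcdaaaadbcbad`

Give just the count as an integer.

5

1. `aaaaacbcbab` → match
2 → match
3 → match
4. `ddad` → no match
5 → no match
6 → match
7 → match
Total matched: 5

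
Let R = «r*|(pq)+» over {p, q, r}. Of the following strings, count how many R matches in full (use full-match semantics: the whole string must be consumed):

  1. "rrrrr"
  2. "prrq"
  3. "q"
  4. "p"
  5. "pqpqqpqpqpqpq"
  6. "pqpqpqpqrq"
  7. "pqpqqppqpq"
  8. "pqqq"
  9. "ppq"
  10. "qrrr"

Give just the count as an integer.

1

1 → match
2 → no match
3 → no match
4 → no match
5 → no match
6 → no match
7 → no match
8 → no match
9 → no match
10 → no match
Total matched: 1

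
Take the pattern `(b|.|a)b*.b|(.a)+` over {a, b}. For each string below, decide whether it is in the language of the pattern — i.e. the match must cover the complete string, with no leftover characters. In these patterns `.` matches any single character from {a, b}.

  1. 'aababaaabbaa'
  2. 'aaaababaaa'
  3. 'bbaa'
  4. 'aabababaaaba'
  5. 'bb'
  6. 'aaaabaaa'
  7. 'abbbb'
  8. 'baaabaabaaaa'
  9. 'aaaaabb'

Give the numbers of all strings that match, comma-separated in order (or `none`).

1 → no match
2 → match
3 → no match
4 → match
5 → no match
6 → match
7 → match
8 → no match
9 → no match

2, 4, 6, 7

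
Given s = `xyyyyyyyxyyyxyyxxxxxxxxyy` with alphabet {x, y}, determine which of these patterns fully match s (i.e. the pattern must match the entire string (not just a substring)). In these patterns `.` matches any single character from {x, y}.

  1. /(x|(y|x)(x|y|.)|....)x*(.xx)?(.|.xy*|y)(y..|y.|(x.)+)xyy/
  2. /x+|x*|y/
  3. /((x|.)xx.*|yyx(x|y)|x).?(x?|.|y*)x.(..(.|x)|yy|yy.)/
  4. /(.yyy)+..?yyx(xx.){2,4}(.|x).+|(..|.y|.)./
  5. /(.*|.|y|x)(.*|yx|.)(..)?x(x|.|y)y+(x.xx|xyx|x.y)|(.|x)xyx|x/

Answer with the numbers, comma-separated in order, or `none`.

1 → no match
2 → no match
3 → no match
4 → match
5 → no match

4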